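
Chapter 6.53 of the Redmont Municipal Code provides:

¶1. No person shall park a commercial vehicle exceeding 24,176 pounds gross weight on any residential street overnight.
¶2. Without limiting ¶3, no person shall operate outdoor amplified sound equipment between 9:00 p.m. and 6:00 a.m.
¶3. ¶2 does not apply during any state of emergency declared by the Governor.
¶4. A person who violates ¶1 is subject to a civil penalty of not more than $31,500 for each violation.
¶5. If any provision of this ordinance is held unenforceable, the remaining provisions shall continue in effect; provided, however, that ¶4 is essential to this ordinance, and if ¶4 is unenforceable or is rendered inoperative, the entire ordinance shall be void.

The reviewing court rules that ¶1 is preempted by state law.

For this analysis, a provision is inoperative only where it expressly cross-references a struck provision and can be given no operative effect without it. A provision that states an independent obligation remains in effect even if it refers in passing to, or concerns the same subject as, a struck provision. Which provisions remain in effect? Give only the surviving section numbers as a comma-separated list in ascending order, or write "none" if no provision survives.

none

¶1 is struck. The only function of ¶4 is the civil penalty for violating ¶1, so it cannot stand once ¶1 is removed. ¶5 makes ¶4 an essential term, and ¶4 has been rendered inoperative by the cascade; under ¶5, the entire ordinance is therefore void. No provision of the ordinance survives.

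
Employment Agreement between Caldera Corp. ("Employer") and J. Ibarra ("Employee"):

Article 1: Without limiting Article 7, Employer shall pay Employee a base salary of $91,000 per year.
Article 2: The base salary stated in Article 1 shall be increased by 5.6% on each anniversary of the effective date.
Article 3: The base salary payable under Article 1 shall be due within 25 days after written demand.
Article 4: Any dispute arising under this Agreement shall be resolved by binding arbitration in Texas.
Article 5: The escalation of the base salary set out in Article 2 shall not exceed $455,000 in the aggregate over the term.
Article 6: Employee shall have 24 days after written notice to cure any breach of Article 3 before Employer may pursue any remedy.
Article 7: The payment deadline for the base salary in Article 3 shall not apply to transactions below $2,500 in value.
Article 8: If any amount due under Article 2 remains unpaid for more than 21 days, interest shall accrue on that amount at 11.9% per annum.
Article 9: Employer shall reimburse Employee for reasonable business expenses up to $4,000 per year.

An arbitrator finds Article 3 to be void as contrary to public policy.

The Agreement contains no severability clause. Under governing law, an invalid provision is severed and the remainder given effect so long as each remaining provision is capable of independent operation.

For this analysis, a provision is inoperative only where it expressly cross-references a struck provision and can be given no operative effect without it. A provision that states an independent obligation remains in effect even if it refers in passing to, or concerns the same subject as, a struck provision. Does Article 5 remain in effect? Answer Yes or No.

Article 3 is struck. Article 6 merely fixes the cure period for breach of Article 3; with Article 3 gone it has nothing to operate on and falls away. The whole of Article 7 is the carve-out from the payment deadline for the base salary, defined by reference to Article 3, so Article 7 cannot stand once Article 3 is removed. Article 1 mentions Article 7 but its own obligation stands independently of Article 7, so Article 1 is not affected. Under the stated default rule, only provisions that cannot operate independently fall away; the rest are enforced. Article 1, Article 2, Article 4, Article 5, Article 8, and Article 9 remain in effect. Article 5 is among the surviving provisions, so the answer is yes.

Yes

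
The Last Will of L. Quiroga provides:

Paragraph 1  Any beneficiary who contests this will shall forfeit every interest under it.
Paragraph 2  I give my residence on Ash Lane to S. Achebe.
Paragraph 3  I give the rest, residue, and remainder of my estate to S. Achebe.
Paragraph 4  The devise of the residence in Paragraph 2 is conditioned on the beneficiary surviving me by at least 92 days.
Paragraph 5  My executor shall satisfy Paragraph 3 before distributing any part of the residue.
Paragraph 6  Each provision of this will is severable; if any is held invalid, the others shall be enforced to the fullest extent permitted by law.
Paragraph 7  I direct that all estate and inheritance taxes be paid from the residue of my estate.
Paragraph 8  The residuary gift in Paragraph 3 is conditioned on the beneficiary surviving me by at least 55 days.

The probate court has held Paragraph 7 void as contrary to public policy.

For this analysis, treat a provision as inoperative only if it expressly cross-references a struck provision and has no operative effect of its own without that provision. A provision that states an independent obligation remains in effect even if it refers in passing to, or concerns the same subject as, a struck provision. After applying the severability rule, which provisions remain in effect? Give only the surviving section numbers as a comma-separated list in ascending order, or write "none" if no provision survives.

Paragraph 7 is struck. No other provision's operative terms depend on Paragraph 7. Under the severability clause in Paragraph 6, the remaining provisions continue in force. That leaves Paragraph 1, Paragraph 2, Paragraph 3, Paragraph 4, Paragraph 5, Paragraph 6, and Paragraph 8 in effect.

1, 2, 3, 4, 5, 6, 8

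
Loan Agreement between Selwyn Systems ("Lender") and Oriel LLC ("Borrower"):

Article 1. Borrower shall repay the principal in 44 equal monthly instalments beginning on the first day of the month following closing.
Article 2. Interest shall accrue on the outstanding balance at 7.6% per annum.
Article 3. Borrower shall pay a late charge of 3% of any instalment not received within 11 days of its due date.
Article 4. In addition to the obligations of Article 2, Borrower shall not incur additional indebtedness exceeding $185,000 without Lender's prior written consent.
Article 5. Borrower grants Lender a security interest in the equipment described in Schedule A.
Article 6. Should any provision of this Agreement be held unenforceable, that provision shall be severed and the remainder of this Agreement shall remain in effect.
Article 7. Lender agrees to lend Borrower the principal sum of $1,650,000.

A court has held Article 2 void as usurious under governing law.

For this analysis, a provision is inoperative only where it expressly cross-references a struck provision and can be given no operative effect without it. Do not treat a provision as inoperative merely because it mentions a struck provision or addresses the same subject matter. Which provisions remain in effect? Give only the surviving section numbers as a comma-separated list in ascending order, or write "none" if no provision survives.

1, 3, 4, 5, 6, 7

Article 2 is struck. Article 4 mentions Article 2 but its own obligation stands independently of Article 2, so Article 4 is not affected. No other provision's operative terms depend on Article 2. Under the severability clause in Article 6, the remaining provisions continue in force. That leaves Article 1, Article 3, Article 4, Article 5, Article 6, and Article 7 in effect.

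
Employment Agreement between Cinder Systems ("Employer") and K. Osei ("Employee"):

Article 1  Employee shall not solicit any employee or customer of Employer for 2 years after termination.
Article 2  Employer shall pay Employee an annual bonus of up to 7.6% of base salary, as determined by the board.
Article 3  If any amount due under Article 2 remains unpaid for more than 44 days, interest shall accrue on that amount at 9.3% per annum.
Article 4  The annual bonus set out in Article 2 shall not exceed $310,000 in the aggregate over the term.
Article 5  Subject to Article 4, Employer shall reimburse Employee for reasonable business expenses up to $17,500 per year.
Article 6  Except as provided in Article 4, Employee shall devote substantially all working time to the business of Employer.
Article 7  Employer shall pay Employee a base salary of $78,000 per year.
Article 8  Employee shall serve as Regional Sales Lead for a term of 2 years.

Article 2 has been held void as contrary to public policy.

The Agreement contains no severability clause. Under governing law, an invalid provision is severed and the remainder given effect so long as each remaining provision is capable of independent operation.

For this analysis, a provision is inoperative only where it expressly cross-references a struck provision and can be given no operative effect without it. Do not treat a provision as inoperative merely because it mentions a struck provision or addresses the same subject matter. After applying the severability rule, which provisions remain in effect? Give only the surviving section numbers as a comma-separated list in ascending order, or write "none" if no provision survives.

Article 2 is struck. Article 3 operates only by reference to Article 2, so it falls with Article 2. Article 4 operates only by reference to Article 2, so it falls with Article 2. Article 5 mentions Article 4 but its own obligation stands independently of Article 4, so Article 5 is not affected. Although Article 6 refers to Article 4, its operative terms do not depend on Article 4, so it remains in effect. Under the stated default rule, only provisions that cannot operate independently fall away; the rest are enforced. The provisions still in force are Article 1, Article 5, Article 6, Article 7, and Article 8.

1, 5, 6, 7, 8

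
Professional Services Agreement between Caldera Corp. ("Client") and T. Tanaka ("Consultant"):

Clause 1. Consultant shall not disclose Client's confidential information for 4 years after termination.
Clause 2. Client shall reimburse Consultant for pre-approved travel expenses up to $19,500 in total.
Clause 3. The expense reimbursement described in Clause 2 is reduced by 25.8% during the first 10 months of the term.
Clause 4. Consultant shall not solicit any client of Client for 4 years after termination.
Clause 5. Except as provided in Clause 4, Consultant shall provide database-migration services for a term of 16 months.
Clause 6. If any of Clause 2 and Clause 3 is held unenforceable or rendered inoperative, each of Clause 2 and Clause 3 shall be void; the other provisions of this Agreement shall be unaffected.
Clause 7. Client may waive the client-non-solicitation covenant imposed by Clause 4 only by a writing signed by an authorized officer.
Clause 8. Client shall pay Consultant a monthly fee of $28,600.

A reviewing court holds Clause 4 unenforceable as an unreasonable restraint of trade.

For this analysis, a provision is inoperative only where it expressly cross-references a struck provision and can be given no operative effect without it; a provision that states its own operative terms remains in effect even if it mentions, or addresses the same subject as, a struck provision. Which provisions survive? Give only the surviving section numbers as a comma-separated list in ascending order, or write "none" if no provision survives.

1, 2, 3, 5, 6, 8

Clause 4 is struck. Clause 7 has no operative effect of its own apart from Clause 4 and is therefore inoperative. Clause 5 mentions Clause 4 but its own obligation stands independently of Clause 4, so Clause 5 is not affected. Clause 6 ties Clause 2 and Clause 3 together, but none of those is affected here; the remaining provisions continue in force under Clause 6. The provisions still in force are Clause 1, Clause 2, Clause 3, Clause 5, Clause 6, and Clause 8.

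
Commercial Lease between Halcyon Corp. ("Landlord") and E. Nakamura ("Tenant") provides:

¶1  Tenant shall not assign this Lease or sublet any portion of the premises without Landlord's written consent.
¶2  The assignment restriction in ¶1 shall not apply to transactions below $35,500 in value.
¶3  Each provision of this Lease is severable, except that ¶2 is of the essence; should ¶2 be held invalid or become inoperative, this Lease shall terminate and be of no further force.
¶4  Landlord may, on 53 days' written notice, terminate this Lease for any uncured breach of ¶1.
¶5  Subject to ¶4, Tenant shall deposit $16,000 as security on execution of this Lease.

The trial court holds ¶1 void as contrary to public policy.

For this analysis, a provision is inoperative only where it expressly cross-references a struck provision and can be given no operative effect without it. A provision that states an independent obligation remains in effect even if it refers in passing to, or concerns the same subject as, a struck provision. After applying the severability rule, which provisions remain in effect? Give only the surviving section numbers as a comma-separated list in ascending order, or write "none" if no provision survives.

none

¶1 is struck. ¶2 operates only by reference to ¶1, so it falls with ¶1. ¶4 merely fixes the termination right for breach of ¶1; with ¶1 gone it has nothing to operate on and falls away. ¶3 makes ¶2 an essential term, and ¶2 has been rendered inoperative by the cascade; under ¶3, the entire Lease is therefore void. No provision of the Lease survives.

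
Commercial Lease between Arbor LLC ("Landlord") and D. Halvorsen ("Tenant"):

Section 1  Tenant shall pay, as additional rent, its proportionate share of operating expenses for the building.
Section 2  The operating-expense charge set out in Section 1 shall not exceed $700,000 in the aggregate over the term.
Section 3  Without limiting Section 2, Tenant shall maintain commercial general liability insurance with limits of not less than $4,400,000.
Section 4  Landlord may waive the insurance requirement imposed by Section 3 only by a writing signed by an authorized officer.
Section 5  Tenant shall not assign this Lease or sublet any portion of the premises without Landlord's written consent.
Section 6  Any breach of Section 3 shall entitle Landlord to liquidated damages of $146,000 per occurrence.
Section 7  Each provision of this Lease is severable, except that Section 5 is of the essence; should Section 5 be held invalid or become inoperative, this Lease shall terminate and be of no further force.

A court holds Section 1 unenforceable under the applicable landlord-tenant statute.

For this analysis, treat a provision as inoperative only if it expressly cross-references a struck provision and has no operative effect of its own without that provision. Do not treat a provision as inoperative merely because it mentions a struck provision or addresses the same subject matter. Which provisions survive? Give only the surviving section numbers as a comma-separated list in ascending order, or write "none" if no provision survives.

Section 1 is struck. Section 2 operates only by reference to Section 1, so it falls with Section 1. Section 3 mentions Section 2 but its own obligation stands independently of Section 2, so Section 3 is not affected. Section 7 makes Section 5 an essential term, but Section 5 is unaffected, so the severability proviso in Section 7 preserves the remaining provisions. That leaves Section 3, Section 4, Section 5, Section 6, and Section 7 in effect.

3, 4, 5, 6, 7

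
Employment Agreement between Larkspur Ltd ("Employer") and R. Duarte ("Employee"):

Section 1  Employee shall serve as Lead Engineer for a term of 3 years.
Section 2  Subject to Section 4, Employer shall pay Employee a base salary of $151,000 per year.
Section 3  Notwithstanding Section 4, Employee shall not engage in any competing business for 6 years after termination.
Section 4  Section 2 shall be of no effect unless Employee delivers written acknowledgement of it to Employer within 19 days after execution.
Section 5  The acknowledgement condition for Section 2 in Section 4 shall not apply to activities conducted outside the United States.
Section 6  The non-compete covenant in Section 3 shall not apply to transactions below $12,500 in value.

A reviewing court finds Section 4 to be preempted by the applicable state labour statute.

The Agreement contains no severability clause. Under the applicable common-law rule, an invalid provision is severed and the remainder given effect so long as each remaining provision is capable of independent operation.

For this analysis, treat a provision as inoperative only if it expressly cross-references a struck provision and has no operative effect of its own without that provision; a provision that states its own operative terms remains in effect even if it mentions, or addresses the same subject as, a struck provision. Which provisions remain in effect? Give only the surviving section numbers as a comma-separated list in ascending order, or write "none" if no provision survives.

Section 4 is struck. The whole of Section 5 is the carve-out from the acknowledgement condition for Section 2, defined by reference to Section 4, so Section 5 cannot stand once Section 4 is removed. Although Section 3 refers to Section 4, its operative terms do not depend on Section 4, so it remains in effect. Although Section 2 refers to Section 4, its operative terms do not depend on Section 4, so it remains in effect. Under the stated default rule, only provisions that cannot operate independently fall away; the rest are enforced. Section 1, Section 2, Section 3, and Section 6 remain in effect.

1, 2, 3, 6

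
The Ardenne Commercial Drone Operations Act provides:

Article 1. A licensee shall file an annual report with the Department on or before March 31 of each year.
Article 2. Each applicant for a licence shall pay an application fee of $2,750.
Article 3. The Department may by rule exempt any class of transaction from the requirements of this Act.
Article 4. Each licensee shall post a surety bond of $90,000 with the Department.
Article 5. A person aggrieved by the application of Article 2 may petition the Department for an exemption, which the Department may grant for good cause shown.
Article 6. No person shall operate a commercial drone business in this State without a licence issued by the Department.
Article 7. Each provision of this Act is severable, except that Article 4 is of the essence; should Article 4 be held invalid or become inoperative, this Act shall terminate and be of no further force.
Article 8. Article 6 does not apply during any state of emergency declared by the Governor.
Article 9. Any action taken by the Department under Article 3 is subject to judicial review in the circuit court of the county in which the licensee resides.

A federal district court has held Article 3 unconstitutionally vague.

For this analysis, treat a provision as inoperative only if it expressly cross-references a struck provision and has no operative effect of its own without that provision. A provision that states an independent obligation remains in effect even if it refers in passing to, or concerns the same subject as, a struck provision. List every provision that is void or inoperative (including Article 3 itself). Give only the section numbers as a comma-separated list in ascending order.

3, 9

Article 3 is struck. Article 9 has no operative effect of its own apart from Article 3 and is therefore inoperative. Article 7 makes Article 4 an essential term, but Article 4 is unaffected, so the severability proviso in Article 7 preserves the remaining provisions. That leaves Article 1, Article 2, Article 4, Article 5, Article 6, Article 7, and Article 8 in effect.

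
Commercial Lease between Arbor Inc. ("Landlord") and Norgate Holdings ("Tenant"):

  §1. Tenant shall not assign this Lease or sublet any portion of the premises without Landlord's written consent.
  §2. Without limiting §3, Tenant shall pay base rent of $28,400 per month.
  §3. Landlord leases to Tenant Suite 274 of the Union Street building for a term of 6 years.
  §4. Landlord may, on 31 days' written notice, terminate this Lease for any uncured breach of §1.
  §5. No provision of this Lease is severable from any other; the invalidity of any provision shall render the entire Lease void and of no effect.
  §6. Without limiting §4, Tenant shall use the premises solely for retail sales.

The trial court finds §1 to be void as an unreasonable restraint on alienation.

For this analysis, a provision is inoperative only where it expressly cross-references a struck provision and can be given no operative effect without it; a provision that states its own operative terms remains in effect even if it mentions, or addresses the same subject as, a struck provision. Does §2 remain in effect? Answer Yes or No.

§1 is struck. §4 has no operative effect of its own apart from §1 and is therefore inoperative. §5 provides that the Lease is not severable, so the invalidity of any one provision voids the entire Lease. No provision of the Lease survives. §2 is among the inoperative provisions, so the answer is no.

No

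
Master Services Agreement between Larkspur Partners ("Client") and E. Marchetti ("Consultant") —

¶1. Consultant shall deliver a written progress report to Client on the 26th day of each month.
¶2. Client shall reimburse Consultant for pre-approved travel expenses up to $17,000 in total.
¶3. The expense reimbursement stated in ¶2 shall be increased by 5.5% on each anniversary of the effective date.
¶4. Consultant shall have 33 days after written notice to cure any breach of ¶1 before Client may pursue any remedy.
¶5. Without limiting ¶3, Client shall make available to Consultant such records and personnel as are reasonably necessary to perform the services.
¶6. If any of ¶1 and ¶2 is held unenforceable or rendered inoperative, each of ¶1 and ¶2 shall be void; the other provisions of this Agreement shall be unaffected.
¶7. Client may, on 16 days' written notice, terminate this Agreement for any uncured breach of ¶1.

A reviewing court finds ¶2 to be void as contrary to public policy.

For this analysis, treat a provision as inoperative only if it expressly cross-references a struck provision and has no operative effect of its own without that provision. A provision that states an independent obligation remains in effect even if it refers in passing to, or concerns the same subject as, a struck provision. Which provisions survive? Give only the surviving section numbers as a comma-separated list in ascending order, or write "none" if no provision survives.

5, 6

¶2 is struck. ¶3 operates only by reference to ¶2, so it falls with ¶2. ¶5 mentions ¶3 but its own obligation stands independently of ¶3, so ¶5 is not affected. ¶6 declares ¶1 and ¶2 mutually dependent; since one of them has fallen, all of them are of no effect. That brings down ¶1 as well. ¶4 and ¶7 in turn depend solely on a provision now struck and likewise fall. The remainder continues in force under ¶6. ¶5 and ¶6 remain in effect.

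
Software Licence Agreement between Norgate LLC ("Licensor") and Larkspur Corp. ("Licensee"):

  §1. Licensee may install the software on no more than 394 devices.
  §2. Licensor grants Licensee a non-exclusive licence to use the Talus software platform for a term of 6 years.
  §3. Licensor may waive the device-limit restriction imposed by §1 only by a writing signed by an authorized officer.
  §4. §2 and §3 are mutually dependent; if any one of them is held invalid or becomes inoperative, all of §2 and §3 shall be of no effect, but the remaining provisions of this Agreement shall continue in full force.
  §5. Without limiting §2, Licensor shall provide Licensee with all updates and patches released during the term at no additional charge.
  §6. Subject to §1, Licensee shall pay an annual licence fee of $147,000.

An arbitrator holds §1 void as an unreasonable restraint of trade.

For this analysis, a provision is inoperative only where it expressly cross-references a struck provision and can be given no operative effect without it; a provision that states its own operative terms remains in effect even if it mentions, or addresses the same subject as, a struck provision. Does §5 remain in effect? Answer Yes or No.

Yes

§1 is struck. The only function of §3 is the waiver condition for §1, so it cannot stand once §1 is removed. §5 mentions §2 but its own obligation stands independently of §2, so §5 is not affected. Although §6 refers to §1, its operative terms do not depend on §1, so it remains in effect. §4 declares §2 and §3 mutually dependent; since one of them has fallen, all of them are of no effect. That brings down §2 as well. The remainder continues in force under §4. §4, §5, and §6 remain in effect. §5 is among the surviving provisions, so the answer is yes.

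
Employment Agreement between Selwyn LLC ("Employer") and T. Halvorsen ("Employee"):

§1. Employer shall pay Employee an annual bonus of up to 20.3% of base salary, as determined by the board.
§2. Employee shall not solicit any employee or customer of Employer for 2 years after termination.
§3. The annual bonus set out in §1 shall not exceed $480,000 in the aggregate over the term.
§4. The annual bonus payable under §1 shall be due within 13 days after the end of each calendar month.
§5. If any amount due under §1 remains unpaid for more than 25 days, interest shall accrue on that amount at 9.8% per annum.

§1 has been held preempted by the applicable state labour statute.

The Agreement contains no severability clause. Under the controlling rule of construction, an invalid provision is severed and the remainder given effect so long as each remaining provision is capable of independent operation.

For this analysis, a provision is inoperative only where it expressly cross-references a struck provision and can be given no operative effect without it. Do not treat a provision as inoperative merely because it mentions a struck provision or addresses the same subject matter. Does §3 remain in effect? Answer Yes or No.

No

§1 is struck. §3 operates only by reference to §1, so it falls with §1. §4 has no operative effect of its own apart from §1 and is therefore inoperative. §5 operates only by reference to §1, so it falls with §1. With no severability clause, the stated default rule severs what cannot stand and enforces each remaining provision that can operate on its own. Only §2 remains in effect. §3 is among the inoperative provisions, so the answer is no.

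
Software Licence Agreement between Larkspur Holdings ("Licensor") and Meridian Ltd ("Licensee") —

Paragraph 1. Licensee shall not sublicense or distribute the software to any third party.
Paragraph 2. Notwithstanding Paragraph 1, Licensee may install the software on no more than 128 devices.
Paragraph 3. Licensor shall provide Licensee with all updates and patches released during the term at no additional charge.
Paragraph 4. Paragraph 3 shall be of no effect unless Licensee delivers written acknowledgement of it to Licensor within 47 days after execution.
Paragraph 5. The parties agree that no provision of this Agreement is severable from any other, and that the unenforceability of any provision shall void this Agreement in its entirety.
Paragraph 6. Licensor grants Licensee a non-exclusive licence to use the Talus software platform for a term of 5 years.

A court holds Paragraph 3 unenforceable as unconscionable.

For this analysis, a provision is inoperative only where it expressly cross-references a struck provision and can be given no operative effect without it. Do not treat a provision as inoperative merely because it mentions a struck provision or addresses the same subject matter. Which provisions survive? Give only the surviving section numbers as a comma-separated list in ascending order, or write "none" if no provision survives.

none

Paragraph 3 is struck. Paragraph 4 has no operative effect of its own apart from Paragraph 3 and is therefore inoperative. Paragraph 5 provides that the Agreement is not severable, so the invalidity of any one provision voids the entire Agreement. No provision of the Agreement survives.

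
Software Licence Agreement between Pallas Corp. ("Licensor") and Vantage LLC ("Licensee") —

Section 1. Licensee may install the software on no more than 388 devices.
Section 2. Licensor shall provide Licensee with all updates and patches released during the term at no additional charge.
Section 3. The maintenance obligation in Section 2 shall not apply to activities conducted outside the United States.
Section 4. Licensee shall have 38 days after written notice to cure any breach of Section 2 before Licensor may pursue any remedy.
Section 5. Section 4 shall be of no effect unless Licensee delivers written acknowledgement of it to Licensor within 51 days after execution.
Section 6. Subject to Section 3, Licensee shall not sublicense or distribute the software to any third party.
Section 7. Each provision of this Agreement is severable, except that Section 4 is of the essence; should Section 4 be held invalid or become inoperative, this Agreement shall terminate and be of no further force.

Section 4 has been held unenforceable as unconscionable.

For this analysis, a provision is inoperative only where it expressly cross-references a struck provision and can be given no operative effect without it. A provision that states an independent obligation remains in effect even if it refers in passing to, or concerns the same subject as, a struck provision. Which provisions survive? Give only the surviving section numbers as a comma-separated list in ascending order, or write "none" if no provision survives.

Section 4 is struck. The only function of Section 5 is the acknowledgement condition for Section 4, so it cannot stand once Section 4 is removed. Section 7 makes Section 4 an essential term, and Section 4 is the provision held invalid; under Section 7, the entire Agreement is therefore void. No provision of the Agreement survives.

none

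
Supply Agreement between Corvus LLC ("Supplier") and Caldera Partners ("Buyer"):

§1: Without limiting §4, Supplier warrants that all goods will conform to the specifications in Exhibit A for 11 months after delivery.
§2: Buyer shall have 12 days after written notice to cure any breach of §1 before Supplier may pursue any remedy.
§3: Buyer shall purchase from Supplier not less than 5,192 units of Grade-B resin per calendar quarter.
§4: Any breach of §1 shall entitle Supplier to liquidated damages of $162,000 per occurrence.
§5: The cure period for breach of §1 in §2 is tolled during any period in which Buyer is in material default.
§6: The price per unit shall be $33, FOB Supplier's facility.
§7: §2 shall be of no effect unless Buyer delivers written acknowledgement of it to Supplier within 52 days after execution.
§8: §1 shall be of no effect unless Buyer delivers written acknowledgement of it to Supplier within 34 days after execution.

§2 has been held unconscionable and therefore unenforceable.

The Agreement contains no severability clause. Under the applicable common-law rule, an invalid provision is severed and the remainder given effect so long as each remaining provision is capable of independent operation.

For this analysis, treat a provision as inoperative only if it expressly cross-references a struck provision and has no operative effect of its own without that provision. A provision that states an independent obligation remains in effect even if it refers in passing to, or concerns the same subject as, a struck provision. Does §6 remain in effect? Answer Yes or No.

§2 is struck. §5 does nothing except set the tolling of the cure period for breach of §1 by reference to §2; with §2 gone it has no independent effect and is inoperative. The only function of §7 is the acknowledgement condition for §2, so it cannot stand once §2 is removed. With no severability clause, the stated default rule severs what cannot stand and enforces each remaining provision that can operate on its own. §1, §3, §4, §6, and §8 remain in effect. §6 is among the surviving provisions, so the answer is yes.

Yes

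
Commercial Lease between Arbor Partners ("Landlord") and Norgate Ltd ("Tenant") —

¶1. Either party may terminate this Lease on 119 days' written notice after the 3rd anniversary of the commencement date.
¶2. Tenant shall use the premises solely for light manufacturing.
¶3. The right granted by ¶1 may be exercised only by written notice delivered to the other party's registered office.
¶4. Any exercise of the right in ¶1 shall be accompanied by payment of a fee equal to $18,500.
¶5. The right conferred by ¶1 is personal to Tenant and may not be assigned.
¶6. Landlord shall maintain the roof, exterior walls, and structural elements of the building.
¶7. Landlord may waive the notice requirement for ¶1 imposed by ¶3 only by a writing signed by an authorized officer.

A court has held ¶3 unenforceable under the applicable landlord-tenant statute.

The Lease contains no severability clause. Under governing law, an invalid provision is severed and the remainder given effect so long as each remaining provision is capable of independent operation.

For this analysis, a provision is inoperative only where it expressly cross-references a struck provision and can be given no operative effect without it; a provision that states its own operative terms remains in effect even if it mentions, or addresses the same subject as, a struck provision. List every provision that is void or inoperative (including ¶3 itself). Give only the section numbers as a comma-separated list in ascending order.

¶3 is struck. ¶7 operates only by reference to ¶3, so it falls with ¶3. Under the stated default rule, only provisions that cannot operate independently fall away; the rest are enforced. ¶1, ¶2, ¶4, ¶5, and ¶6 remain in effect.

3, 7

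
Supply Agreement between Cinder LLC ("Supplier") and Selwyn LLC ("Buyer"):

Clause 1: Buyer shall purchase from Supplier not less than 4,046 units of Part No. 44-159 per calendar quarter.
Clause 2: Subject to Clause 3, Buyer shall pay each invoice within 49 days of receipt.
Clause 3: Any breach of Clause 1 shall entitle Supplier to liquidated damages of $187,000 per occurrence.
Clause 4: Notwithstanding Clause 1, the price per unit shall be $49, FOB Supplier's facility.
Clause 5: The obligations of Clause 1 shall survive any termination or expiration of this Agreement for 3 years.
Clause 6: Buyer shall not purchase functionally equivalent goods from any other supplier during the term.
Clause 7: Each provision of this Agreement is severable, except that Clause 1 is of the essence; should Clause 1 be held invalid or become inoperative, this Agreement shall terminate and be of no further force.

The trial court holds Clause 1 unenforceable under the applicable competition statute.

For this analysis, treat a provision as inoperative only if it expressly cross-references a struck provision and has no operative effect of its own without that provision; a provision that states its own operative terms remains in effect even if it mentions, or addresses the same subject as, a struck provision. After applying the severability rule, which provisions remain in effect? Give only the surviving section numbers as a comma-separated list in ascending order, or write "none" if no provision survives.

Clause 1 is struck. Clause 3 does nothing except set the liquidated-damages amount by reference to Clause 1; with Clause 1 gone it has no independent effect and is inoperative. Clause 5 has no operative effect of its own apart from Clause 1 and is therefore inoperative. Clause 7 makes Clause 1 an essential term, and Clause 1 is the provision held invalid; under Clause 7, the entire Agreement is therefore void. No provision of the Agreement survives.

none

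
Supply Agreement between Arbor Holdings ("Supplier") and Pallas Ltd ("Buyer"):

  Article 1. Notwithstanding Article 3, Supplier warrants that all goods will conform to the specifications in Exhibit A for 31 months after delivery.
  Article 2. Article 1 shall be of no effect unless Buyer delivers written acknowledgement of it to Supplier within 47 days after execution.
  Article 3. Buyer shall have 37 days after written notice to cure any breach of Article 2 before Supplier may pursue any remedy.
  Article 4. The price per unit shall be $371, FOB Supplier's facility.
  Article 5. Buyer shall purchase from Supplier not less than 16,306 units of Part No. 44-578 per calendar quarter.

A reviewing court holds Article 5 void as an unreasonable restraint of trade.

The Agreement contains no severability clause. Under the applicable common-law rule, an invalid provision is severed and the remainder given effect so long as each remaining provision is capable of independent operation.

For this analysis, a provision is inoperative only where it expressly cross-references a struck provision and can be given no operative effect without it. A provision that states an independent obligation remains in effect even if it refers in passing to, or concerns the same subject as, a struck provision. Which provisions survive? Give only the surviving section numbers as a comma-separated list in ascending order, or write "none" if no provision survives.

1, 2, 3, 4

Article 5 is struck. No other provision's operative terms depend on Article 5. Under the stated default rule, only provisions that cannot operate independently fall away; the rest are enforced. That leaves Article 1, Article 2, Article 3, and Article 4 in effect.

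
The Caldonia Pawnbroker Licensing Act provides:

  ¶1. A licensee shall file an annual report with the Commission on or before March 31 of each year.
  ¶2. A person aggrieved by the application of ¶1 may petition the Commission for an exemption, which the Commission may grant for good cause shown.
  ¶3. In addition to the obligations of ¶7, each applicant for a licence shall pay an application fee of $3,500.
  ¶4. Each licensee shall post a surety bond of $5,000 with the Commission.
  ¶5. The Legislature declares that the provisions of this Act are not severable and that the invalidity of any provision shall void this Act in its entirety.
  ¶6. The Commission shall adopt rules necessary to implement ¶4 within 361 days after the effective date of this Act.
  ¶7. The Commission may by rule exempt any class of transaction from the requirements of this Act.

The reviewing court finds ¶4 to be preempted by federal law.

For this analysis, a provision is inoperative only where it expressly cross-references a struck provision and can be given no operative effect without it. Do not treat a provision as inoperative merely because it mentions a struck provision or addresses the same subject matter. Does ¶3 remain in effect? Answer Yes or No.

¶4 is struck. ¶6 has no operative effect of its own apart from ¶4 and is therefore inoperative. ¶5 provides that the Act is not severable, so the invalidity of any one provision voids the entire Act. No provision of the Act survives. ¶3 is among the inoperative provisions, so the answer is no.

No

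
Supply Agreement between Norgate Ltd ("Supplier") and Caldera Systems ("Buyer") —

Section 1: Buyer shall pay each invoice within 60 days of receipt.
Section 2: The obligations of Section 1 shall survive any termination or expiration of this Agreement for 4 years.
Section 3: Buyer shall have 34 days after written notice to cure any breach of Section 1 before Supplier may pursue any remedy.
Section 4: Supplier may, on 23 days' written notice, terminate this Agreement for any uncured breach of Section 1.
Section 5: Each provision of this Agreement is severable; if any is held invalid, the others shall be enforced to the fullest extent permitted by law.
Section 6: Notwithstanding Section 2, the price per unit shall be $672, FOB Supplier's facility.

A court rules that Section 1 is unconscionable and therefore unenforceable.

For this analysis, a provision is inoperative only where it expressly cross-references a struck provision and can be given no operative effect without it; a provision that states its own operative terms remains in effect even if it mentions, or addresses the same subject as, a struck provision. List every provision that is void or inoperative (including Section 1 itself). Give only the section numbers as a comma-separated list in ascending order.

Section 1 is struck. Section 2 has no operative effect of its own apart from Section 1 and is therefore inoperative. The only function of Section 3 is the cure period for breach of Section 1, so it cannot stand once Section 1 is removed. Section 4 merely fixes the termination right for breach of Section 1; with Section 1 gone it has nothing to operate on and falls away. Although Section 6 refers to Section 2, its operative terms do not depend on Section 2, so it remains in effect. Under the severability clause in Section 5, the remaining provisions continue in force. The provisions still in force are Section 5 and Section 6.

1, 2, 3, 4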